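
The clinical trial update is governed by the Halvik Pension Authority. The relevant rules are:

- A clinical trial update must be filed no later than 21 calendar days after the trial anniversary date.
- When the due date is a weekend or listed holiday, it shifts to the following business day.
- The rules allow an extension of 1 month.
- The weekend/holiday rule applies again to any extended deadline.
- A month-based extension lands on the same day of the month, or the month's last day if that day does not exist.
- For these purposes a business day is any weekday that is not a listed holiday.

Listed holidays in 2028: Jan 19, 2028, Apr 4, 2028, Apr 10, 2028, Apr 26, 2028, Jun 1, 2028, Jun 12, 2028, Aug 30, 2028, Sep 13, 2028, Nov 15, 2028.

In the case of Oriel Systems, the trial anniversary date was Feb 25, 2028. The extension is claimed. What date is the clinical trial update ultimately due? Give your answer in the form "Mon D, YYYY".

Adding 21 calendar days to Feb 25, 2028 gives Mar 17, 2028.
Mar 17, 2028 falls on a Friday, which is a business day, so no adjustment is needed.
Applying the 1 month extension: 1 month after Mar 17, 2028 is Apr 17, 2028.
Apr 17, 2028 (Monday) is already a business day.
Deadline: Apr 17, 2028.

Apr 17, 2028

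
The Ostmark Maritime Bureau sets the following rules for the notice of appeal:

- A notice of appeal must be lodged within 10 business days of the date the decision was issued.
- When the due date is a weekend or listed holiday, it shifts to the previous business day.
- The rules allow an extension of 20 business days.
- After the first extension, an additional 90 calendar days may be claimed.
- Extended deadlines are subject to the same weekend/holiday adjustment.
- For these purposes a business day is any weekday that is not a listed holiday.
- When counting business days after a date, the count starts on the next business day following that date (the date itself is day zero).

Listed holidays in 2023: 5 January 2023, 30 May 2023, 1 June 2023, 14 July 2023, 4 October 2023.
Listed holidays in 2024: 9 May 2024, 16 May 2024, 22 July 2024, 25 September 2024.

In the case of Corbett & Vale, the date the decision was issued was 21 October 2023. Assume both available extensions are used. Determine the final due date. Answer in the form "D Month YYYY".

10 business days after 21 October 2023, excluding weekends and holidays, is 3 November 2023.
3 November 2023 (Friday) is already a business day.
Applying the 20-business-day extension: 20 business days after 3 November 2023 is 1 December 2023.
Since 1 December 2023 is a Friday and not a holiday, the date is unchanged.
Add the 90 calendar-day extension to 1 December 2023: 29 February 2024.
29 February 2024 falls on a Thursday, which is a business day, so no adjustment is needed.
Deadline: 29 February 2024.

29 February 2024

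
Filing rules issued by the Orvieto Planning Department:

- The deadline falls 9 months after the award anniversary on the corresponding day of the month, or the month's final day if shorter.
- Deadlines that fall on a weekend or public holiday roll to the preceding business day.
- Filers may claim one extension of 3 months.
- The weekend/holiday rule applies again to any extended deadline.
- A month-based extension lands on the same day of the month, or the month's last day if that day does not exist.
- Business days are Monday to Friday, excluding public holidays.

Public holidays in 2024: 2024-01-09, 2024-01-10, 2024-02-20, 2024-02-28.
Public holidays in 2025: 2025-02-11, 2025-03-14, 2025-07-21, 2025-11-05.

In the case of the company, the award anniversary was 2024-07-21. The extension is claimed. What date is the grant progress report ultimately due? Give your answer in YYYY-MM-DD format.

2025-07-18

9 months after 2024-07-21, on the same day of the month, is 2025-04-21.
2025-04-21 falls on a Monday, which is a business day, so no adjustment is needed.
Add 3 months to 2025-04-21: 2025-07-21.
2025-07-21 falls on a listed holiday. Rolling to the preceding business day gives 2025-07-18, a Friday.
Final deadline: 2025-07-18.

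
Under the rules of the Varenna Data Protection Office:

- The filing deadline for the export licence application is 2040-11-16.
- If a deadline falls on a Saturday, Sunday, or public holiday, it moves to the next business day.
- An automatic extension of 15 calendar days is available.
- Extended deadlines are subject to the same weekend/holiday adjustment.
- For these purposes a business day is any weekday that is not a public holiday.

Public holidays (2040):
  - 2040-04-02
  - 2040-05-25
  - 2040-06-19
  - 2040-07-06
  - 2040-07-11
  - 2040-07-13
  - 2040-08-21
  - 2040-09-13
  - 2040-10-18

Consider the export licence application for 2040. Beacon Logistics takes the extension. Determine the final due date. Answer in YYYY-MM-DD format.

Start from the fixed due date, 2040-11-16.
2040-11-16 is a Friday and not a listed holiday, so it stands.
Applying the 15-calendar-day extension: 2040-11-16 + 15 days = 2040-12-01.
2040-12-01 falls on a Saturday. Rolling to the next business day gives 2040-12-03, a Monday.
So the filing is due 2040-12-03.

2040-12-03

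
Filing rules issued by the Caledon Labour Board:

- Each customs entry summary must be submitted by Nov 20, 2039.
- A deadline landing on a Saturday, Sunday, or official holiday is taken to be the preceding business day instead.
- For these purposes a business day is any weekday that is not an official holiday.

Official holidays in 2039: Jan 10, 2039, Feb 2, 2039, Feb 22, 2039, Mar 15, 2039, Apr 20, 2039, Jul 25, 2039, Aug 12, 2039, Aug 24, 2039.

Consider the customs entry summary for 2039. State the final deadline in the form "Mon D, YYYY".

Nov 18, 2039

The stated deadline is Nov 20, 2039.
Nov 20, 2039 falls on a Sunday. Rolling to the preceding business day gives Nov 18, 2039, a Friday.
Final deadline: Nov 18, 2039.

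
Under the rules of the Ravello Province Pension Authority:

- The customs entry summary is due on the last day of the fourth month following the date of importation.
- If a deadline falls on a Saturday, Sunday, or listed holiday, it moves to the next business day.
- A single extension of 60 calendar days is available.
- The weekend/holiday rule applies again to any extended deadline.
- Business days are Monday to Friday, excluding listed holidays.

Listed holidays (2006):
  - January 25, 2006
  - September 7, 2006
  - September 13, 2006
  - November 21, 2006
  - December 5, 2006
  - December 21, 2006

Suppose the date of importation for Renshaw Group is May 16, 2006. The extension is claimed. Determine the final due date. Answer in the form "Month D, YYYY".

December 1, 2006

The fourth month after May 16, 2006 is September 2006, whose last day is September 30, 2006.
Because September 30, 2006 is a Saturday, the deadline becomes October 2, 2006 (Monday).
Applying the 60-calendar-day extension: October 2, 2006 + 60 days = December 1, 2006.
December 1, 2006 (Friday) is already a business day.
Final deadline: December 1, 2006.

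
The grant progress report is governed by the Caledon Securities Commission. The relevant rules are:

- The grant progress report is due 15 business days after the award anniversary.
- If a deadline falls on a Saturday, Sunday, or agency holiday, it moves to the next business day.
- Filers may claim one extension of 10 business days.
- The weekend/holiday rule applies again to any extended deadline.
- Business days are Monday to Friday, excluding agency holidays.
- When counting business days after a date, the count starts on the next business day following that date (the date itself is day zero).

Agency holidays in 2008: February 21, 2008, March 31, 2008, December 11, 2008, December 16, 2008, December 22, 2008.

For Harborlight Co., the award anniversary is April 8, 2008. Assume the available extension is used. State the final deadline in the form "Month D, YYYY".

May 13, 2008

Counting 15 business days after April 8, 2008 (skipping weekends and listed holidays) reaches April 29, 2008.
April 29, 2008 is a Tuesday and not a listed holiday, so it stands.
Counting 10 further business days from April 29, 2008 reaches May 13, 2008.
May 13, 2008 (Tuesday) is already a business day.
So the filing is due May 13, 2008.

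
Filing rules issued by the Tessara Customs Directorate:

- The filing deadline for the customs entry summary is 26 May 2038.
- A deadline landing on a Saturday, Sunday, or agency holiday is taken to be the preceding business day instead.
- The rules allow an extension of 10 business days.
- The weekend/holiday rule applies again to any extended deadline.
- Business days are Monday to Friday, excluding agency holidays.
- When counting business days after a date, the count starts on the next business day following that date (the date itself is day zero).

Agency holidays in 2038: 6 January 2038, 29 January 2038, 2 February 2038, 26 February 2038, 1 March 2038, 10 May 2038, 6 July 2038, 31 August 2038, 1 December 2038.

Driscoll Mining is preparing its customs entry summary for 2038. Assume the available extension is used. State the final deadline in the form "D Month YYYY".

9 June 2038

The stated deadline is 26 May 2038.
26 May 2038 falls on a Wednesday, which is a business day, so no adjustment is needed.
The 10-business-day extension runs from 26 May 2038 to 9 June 2038.
9 June 2038 falls on a Wednesday, which is a business day, so no adjustment is needed.
Final deadline: 9 June 2038.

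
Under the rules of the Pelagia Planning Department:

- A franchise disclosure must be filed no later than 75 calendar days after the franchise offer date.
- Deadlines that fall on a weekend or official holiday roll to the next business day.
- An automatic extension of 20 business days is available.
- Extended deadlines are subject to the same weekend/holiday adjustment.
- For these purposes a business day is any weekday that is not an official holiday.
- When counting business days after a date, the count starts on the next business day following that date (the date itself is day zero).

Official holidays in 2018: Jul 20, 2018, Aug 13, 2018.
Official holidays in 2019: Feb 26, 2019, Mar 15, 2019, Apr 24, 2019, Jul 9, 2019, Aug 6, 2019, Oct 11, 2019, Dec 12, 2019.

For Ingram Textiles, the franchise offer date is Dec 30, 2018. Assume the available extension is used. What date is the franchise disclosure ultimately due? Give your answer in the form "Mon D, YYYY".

Apr 15, 2019

75 calendar days after Dec 30, 2018 is Mar 15, 2019.
Because Mar 15, 2019 is a listed holiday, the deadline becomes Mar 18, 2019 (Monday).
Applying the 20-business-day extension: 20 business days after Mar 18, 2019 is Apr 15, 2019.
Apr 15, 2019 falls on a Monday, which is a business day, so no adjustment is needed.
Deadline: Apr 15, 2019.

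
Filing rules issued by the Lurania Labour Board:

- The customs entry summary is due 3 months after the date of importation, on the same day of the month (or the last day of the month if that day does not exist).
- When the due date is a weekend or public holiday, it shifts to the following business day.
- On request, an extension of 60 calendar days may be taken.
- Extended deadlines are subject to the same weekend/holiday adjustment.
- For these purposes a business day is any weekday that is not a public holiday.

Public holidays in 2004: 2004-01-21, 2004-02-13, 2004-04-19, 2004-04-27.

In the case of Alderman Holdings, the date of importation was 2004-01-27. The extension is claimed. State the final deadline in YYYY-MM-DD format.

3 months after 2004-01-27, on the same day of the month, is 2004-04-27.
2004-04-27 is a listed holiday; the next business day is 2004-04-28 (Wednesday).
Add the 60 calendar-day extension to 2004-04-28: 2004-06-27.
2004-06-27 falls on a Sunday. Rolling to the next business day gives 2004-06-28, a Monday.
Deadline: 2004-06-28.

2004-06-28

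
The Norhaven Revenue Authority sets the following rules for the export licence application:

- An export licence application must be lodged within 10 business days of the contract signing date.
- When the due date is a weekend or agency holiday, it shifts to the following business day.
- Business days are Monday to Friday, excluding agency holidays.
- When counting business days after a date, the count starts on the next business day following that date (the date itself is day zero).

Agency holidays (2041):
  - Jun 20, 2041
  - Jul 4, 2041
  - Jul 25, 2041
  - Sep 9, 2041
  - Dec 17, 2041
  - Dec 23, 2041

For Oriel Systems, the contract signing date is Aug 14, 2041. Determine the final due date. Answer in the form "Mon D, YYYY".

Aug 28, 2041

Starting the day after Aug 14, 2041 and counting 10 business days lands on Aug 28, 2041.
Aug 28, 2041 is a Wednesday and not a listed holiday, so it stands.
The final due date is Aug 28, 2041.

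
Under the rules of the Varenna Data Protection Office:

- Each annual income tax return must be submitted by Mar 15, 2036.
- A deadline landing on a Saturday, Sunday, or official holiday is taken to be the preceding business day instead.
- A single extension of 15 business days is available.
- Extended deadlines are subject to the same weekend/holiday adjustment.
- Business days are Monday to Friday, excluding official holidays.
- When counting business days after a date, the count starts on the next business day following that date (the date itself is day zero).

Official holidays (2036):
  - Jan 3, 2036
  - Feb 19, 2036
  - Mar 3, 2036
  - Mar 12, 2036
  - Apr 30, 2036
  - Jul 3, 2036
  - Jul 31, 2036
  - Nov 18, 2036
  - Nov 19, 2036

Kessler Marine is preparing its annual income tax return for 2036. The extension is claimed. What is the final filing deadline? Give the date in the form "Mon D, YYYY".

The statutory due date is Mar 15, 2036.
Mar 15, 2036 is a Saturday; the preceding business day is Mar 14, 2036 (Friday).
Applying the 15-business-day extension: 15 business days after Mar 14, 2036 is Apr 4, 2036.
Since Apr 4, 2036 is a Friday and not a holiday, the date is unchanged.
The final due date is Apr 4, 2036.

Apr 4, 2036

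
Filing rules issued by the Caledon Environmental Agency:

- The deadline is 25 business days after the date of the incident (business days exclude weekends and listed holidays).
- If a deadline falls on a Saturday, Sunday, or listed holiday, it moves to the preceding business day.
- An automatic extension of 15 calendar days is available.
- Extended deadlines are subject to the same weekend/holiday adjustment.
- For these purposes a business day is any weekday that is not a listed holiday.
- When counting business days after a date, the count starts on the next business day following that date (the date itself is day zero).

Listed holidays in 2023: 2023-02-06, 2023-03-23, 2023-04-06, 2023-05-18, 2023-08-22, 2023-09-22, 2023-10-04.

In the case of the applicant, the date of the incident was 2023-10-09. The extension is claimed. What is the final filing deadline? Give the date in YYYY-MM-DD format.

Starting the day after 2023-10-09 and counting 25 business days lands on 2023-11-13.
2023-11-13 (Monday) is already a business day.
With the 15-day extension, 2023-11-13 becomes 2023-11-28.
2023-11-28 is a Tuesday and not a listed holiday, so it stands.
The final due date is 2023-11-28.

2023-11-28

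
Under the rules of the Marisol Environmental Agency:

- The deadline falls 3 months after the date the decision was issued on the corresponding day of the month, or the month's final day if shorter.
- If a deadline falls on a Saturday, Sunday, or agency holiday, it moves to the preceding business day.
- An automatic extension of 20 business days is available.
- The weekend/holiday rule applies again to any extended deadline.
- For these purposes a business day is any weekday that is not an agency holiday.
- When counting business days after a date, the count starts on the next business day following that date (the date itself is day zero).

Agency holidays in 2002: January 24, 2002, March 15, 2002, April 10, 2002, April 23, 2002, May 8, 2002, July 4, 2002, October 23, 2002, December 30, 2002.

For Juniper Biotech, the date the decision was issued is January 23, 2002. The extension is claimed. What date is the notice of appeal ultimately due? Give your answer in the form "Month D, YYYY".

3 months after January 23, 2002, on the same day of the month, is April 23, 2002.
April 23, 2002 is a listed holiday, so it moves to the preceding business day, April 22, 2002 (Monday).
Counting 20 further business days from April 22, 2002 reaches May 22, 2002.
Since May 22, 2002 is a Wednesday and not a holiday, the date is unchanged.
The final due date is May 22, 2002.

May 22, 2002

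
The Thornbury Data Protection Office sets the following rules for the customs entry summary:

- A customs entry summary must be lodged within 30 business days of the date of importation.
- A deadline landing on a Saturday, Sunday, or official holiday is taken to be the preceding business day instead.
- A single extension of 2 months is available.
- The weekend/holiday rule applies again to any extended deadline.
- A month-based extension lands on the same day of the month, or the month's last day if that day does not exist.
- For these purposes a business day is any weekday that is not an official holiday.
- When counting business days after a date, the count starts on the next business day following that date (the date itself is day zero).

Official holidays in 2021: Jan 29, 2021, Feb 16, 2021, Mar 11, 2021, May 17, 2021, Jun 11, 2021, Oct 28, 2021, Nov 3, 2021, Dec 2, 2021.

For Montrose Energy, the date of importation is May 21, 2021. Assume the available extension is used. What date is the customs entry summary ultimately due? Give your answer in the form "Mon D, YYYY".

30 business days after May 21, 2021, excluding weekends and holidays, is Jul 5, 2021.
Jul 5, 2021 (Monday) is already a business day.
The 2 months extension carries Jul 5, 2021 to Sep 5, 2021.
Sep 5, 2021 is a Sunday; the preceding business day is Sep 3, 2021 (Friday).
Final deadline: Sep 3, 2021.

Sep 3, 2021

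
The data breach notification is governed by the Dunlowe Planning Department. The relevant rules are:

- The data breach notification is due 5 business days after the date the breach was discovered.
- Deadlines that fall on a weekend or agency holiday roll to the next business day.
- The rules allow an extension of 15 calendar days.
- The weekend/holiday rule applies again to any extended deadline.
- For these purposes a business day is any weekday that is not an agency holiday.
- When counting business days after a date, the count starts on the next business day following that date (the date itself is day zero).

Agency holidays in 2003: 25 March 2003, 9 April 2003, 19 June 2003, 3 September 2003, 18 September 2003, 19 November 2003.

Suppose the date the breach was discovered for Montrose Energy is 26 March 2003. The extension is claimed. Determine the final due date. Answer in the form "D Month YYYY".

Starting the day after 26 March 2003 and counting 5 business days lands on 2 April 2003.
Since 2 April 2003 is a Wednesday and not a holiday, the date is unchanged.
Applying the 15-calendar-day extension: 2 April 2003 + 15 days = 17 April 2003.
17 April 2003 is a Thursday and not a listed holiday, so it stands.
Final deadline: 17 April 2003.

17 April 2003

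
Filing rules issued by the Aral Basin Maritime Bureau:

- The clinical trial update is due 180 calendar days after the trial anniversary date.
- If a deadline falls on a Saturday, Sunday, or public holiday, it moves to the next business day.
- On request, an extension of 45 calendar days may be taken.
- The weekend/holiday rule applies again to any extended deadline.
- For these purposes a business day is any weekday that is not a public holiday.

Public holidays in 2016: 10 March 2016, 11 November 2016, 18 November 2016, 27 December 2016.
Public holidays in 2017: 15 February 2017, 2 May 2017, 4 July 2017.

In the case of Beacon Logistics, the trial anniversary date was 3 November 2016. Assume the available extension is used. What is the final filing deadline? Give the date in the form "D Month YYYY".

19 June 2017

Adding 180 calendar days to 3 November 2016 gives 2 May 2017.
2 May 2017 is a listed holiday, so it moves to the next business day, 3 May 2017 (Wednesday).
With the 45-day extension, 3 May 2017 becomes 17 June 2017.
17 June 2017 is a Saturday, so it moves to the next business day, 19 June 2017 (Monday).
Final deadline: 19 June 2017.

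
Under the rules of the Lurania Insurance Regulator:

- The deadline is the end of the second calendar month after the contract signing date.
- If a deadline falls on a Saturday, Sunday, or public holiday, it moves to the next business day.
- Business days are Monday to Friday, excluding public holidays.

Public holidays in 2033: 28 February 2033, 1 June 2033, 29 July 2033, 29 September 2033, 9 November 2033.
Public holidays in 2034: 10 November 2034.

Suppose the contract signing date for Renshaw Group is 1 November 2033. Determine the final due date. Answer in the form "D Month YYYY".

The second month after 1 November 2033 is January 2034, whose last day is 31 January 2034.
31 January 2034 is a Tuesday and not a listed holiday, so it stands.
The final due date is 31 January 2034.

31 January 2034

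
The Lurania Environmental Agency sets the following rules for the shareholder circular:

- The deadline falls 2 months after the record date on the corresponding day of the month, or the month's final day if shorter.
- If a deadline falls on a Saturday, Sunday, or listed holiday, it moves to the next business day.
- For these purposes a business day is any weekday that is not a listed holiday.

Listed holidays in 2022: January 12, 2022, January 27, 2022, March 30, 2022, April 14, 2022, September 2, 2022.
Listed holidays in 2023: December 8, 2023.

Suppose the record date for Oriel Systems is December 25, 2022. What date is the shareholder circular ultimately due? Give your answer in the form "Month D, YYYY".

2 months from December 25, 2022 is February 25, 2023.
February 25, 2023 falls on a Saturday. Rolling to the next business day gives February 27, 2023, a Monday.
Final deadline: February 27, 2023.

February 27, 2023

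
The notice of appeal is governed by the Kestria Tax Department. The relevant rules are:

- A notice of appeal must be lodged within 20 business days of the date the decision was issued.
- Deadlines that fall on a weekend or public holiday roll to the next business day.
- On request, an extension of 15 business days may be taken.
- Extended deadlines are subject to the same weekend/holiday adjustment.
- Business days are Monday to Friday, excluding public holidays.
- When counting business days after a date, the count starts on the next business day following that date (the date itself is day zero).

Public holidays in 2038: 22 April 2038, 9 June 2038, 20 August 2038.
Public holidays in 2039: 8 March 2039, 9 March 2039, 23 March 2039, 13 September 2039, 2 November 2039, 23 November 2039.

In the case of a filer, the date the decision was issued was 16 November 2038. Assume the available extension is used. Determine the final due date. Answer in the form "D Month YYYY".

4 January 2039

20 business days after 16 November 2038, excluding weekends and holidays, is 14 December 2038.
14 December 2038 is a Tuesday and not a listed holiday, so it stands.
Counting 15 further business days from 14 December 2038 reaches 4 January 2039.
4 January 2039 is a Tuesday and not a listed holiday, so it stands.
So the filing is due 4 January 2039.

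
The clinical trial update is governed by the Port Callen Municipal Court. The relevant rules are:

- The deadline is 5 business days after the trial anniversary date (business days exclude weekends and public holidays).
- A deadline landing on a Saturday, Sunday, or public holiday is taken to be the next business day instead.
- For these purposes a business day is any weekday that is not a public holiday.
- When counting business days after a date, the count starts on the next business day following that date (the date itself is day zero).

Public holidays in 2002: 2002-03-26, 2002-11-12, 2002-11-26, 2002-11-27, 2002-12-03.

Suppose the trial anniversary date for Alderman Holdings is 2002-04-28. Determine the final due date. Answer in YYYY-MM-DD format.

2002-05-03

Counting 5 business days after 2002-04-28 (skipping weekends and listed holidays) reaches 2002-05-03.
2002-05-03 is a Friday and not a listed holiday, so it stands.
So the filing is due 2002-05-03.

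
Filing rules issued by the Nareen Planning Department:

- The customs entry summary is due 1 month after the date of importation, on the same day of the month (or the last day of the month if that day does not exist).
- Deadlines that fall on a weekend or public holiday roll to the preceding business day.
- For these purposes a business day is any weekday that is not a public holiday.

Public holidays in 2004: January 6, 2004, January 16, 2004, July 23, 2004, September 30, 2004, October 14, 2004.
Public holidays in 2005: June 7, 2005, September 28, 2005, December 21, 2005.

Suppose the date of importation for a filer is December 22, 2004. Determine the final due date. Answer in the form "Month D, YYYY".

1 month from December 22, 2004 is January 22, 2005.
January 22, 2005 falls on a Saturday. Rolling to the preceding business day gives January 21, 2005, a Friday.
Final deadline: January 21, 2005.

January 21, 2005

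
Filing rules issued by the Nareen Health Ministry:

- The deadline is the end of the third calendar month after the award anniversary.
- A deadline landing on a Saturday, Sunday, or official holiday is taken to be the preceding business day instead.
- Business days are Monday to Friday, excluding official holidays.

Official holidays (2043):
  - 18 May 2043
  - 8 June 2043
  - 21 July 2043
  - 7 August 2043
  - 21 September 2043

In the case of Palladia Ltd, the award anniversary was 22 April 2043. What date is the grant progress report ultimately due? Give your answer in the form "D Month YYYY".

3 months after 22 April 2043 falls in July 2043; the last day of that month is 31 July 2043.
Since 31 July 2043 is a Friday and not a holiday, the date is unchanged.
The final due date is 31 July 2043.

31 July 2043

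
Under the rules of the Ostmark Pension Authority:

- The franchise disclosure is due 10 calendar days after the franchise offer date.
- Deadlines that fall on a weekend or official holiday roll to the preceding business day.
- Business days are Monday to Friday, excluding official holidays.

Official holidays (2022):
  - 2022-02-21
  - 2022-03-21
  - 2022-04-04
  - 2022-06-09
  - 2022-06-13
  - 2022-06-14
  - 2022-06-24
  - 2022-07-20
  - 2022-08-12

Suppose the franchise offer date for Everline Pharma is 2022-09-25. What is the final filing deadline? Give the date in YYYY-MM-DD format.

2022-10-05

Trigger date 2022-09-25 + 10 calendar days = 2022-10-05.
2022-10-05 (Wednesday) is already a business day.
The final due date is 2022-10-05.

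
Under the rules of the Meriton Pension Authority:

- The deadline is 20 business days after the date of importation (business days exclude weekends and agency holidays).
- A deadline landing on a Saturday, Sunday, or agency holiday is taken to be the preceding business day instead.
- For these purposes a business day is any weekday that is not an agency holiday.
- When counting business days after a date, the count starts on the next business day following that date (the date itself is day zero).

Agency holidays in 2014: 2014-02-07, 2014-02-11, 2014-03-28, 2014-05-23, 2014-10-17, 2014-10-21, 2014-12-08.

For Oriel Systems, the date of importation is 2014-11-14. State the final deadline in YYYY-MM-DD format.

2014-12-15

Counting 20 business days after 2014-11-14 (skipping weekends and listed holidays) reaches 2014-12-15.
2014-12-15 is a Monday and not a listed holiday, so it stands.
Final deadline: 2014-12-15.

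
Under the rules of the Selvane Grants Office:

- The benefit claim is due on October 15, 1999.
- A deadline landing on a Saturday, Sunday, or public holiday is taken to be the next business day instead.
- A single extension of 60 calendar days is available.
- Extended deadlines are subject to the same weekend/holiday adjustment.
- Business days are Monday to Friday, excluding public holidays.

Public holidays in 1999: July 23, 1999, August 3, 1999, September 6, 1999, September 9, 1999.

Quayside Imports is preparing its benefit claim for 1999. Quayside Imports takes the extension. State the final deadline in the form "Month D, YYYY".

December 14, 1999

Start from the fixed due date, October 15, 1999.
October 15, 1999 is a Friday and not a listed holiday, so it stands.
The 60-calendar-day extension moves the deadline from October 15, 1999 to December 14, 1999.
December 14, 1999 falls on a Tuesday, which is a business day, so no adjustment is needed.
The final due date is December 14, 1999.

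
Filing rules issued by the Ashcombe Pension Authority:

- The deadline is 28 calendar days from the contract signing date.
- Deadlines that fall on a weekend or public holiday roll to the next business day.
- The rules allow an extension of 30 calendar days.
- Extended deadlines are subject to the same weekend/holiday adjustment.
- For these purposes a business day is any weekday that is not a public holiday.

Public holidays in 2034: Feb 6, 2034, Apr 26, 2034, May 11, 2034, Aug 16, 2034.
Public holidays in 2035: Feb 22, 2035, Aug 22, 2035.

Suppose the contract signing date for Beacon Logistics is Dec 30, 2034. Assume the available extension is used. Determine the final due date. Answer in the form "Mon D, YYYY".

28 calendar days after Dec 30, 2034 is Jan 27, 2035.
Jan 27, 2035 is a Saturday; the next business day is Jan 29, 2035 (Monday).
With the 30-day extension, Jan 29, 2035 becomes Feb 28, 2035.
Feb 28, 2035 is a Wednesday and not a listed holiday, so it stands.
So the filing is due Feb 28, 2035.

Feb 28, 2035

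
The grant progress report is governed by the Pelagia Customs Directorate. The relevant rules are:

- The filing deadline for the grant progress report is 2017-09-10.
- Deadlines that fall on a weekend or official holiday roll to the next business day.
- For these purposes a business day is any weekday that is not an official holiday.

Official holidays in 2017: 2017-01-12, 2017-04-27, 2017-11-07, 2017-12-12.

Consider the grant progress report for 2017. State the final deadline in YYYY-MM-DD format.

2017-09-11

The stated deadline is 2017-09-10.
2017-09-10 is a Sunday, so it moves to the next business day, 2017-09-11 (Monday).
So the filing is due 2017-09-11.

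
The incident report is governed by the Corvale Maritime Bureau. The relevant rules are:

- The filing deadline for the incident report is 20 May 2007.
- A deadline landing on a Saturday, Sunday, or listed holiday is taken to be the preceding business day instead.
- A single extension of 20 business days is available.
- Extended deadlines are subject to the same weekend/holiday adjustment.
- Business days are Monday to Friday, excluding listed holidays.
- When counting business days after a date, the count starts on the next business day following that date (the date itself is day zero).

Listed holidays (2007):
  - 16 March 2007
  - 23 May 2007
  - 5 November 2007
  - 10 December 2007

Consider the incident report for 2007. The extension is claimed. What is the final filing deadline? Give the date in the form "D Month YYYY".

The stated deadline is 20 May 2007.
20 May 2007 falls on a Sunday. Rolling to the preceding business day gives 18 May 2007, a Friday.
Counting 20 further business days from 18 May 2007 reaches 18 June 2007.
Since 18 June 2007 is a Monday and not a holiday, the date is unchanged.
So the filing is due 18 June 2007.

18 June 2007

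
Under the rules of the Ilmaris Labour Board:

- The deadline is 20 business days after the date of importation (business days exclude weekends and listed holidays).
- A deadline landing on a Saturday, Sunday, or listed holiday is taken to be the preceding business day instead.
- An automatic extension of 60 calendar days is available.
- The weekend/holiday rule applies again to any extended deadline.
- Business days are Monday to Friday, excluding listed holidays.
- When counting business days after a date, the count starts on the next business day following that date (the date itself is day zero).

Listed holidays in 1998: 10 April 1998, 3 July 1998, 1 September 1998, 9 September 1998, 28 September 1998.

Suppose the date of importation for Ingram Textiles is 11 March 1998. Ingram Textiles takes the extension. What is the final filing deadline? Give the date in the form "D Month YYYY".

5 June 1998

Starting the day after 11 March 1998 and counting 20 business days lands on 8 April 1998.
Since 8 April 1998 is a Wednesday and not a holiday, the date is unchanged.
Add the 60 calendar-day extension to 8 April 1998: 7 June 1998.
Because 7 June 1998 is a Sunday, the deadline becomes 5 June 1998 (Friday).
The final due date is 5 June 1998.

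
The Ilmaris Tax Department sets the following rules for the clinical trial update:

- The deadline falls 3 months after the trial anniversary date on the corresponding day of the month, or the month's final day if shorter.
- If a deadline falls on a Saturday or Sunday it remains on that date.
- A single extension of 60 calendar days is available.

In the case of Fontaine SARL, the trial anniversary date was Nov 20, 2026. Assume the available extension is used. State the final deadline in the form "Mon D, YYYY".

3 months after Nov 20, 2026, on the same day of the month, is Feb 20, 2027.
Feb 20, 2027 falls on a Saturday. The rules make no weekend/holiday allowance, so it remains Feb 20, 2027.
The 60-calendar-day extension moves the deadline from Feb 20, 2027 to Apr 21, 2027.
Apr 21, 2027 is a Wednesday; no weekend or holiday adjustment applies.
The final due date is Apr 21, 2027.

Apr 21, 2027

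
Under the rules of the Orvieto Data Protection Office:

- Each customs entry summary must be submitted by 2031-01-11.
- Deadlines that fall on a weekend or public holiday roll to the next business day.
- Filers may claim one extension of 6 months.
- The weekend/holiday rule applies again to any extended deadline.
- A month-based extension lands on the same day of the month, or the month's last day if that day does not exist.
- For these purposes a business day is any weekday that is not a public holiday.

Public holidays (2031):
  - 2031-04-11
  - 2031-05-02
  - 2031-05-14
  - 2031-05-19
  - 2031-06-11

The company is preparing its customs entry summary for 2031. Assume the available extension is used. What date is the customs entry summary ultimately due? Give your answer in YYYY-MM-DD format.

2031-07-14

Start from the fixed due date, 2031-01-11.
Because 2031-01-11 is a Saturday, the deadline becomes 2031-01-13 (Monday).
Applying the 6 months extension: 6 months after 2031-01-13 is 2031-07-13.
2031-07-13 is a Sunday; the next business day is 2031-07-14 (Monday).
The final due date is 2031-07-14.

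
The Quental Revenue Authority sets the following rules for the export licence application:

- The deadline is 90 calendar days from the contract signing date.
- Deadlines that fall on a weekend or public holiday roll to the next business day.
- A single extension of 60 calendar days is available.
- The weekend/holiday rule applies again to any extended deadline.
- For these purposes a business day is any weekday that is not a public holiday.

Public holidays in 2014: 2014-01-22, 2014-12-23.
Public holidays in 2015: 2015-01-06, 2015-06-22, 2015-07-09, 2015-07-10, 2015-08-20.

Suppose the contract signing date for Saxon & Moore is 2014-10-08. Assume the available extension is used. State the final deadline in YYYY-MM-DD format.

2015-03-09

Adding 90 calendar days to 2014-10-08 gives 2015-01-06.
2015-01-06 falls on a listed holiday. Rolling to the next business day gives 2015-01-07, a Wednesday.
Applying the 60-calendar-day extension: 2015-01-07 + 60 days = 2015-03-08.
2015-03-08 is a Sunday, so it moves to the next business day, 2015-03-09 (Monday).
Deadline: 2015-03-09.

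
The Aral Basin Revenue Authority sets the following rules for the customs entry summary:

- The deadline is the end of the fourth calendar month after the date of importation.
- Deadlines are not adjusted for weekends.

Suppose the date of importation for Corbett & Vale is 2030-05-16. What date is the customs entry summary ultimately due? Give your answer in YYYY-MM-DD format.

4 months after 2030-05-16 falls in September 2030; the last day of that month is 2030-09-30.
No adjustment is made for weekends or holidays, so 2030-09-30 stands.
The final due date is 2030-09-30.

2030-09-30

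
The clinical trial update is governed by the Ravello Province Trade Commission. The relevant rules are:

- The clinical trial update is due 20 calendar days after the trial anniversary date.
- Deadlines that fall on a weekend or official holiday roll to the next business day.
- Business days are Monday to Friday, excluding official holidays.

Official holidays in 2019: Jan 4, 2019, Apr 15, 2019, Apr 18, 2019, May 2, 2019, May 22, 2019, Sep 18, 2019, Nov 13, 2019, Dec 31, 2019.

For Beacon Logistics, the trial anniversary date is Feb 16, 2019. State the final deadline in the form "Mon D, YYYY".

Mar 8, 2019

From Feb 16, 2019, 20 calendar days later is Mar 8, 2019.
Mar 8, 2019 (Friday) is already a business day.
Final deadline: Mar 8, 2019.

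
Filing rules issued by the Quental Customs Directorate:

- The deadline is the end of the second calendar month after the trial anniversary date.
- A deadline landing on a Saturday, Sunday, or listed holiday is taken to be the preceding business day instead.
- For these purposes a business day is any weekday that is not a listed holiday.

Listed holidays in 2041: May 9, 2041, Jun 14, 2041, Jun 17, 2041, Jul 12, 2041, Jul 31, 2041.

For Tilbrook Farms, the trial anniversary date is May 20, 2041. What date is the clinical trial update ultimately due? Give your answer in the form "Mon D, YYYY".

Jul 30, 2041

2 months after May 20, 2041 falls in July 2041; the last day of that month is Jul 31, 2041.
Jul 31, 2041 is a listed holiday; the preceding business day is Jul 30, 2041 (Tuesday).
Deadline: Jul 30, 2041.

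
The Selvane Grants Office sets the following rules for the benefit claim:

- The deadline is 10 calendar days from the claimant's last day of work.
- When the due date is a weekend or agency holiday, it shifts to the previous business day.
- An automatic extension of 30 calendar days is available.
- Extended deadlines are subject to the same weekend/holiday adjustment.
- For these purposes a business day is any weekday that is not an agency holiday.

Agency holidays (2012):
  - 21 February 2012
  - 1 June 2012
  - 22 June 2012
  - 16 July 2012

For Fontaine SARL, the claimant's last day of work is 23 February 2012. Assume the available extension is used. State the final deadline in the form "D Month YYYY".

From 23 February 2012, 10 calendar days later is 4 March 2012.
4 March 2012 is a Sunday; the preceding business day is 2 March 2012 (Friday).
The 30-calendar-day extension moves the deadline from 2 March 2012 to 1 April 2012.
Because 1 April 2012 is a Sunday, the deadline becomes 30 March 2012 (Friday).
Final deadline: 30 March 2012.

30 March 2012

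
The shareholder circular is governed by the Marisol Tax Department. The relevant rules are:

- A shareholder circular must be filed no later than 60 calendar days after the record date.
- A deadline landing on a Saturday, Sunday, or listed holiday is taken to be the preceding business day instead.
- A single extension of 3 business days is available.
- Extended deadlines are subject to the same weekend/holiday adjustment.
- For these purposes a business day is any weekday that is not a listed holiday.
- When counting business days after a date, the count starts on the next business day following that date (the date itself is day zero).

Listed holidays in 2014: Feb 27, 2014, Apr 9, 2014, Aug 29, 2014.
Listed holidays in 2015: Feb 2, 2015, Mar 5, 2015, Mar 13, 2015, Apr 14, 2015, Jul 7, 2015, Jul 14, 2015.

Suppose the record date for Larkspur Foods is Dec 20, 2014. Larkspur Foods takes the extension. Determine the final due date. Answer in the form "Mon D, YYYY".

From Dec 20, 2014, 60 calendar days later is Feb 18, 2015.
Since Feb 18, 2015 is a Wednesday and not a holiday, the date is unchanged.
Applying the 3-business-day extension: 3 business days after Feb 18, 2015 is Feb 23, 2015.
Feb 23, 2015 (Monday) is already a business day.
Final deadline: Feb 23, 2015.

Feb 23, 2015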